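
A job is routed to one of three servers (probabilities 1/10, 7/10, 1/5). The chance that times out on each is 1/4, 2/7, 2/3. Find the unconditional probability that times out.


P(A) = P(A|B1)P(B1) + P(A|B2)P(B2) + P(A|B3)P(B3)
= 1/4*1/10 + 2/7*7/10 + 2/3*1/5
= 1/40 + 1/5 + 2/15 = 43/120

43/120


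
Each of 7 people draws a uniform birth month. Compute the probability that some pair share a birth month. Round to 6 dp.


P(all different) = prod((12-i)/12 for i=0..6) = 0.111400
P(at least one match) = 1 - 0.111400 = 0.888600

0.888600


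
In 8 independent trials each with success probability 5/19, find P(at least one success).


P(at least one) = 1 - P(none)
P(none) = (1 - 5/19)^8 = (14/19)^8 = 1475789056/16983563041
P(at least one) = 1 - 1475789056/16983563041 = 15507773985/16983563041

15507773985/16983563041


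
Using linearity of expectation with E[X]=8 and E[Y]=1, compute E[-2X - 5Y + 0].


E[-2X - 5Y + 0] = -2*E[X] - 5*E[Y] + 0
= (-2)*(8) + (-5)*(1) + (0)
= -16 - 5 + 0 = -21

-21


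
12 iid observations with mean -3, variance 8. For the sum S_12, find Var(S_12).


By independence, Var(S_n) = n*Var(X_1) = 12*8 = 96

96


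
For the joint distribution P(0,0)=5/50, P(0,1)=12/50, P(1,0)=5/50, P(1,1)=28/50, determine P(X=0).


P(X=0) = P(0,0)+P(0,1) = 5/50 + 12/50 = 17/50

17/50


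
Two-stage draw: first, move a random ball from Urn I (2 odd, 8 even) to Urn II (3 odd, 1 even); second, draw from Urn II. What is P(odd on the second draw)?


P(transfer odd) = 2/10 = 1/5; P(transfer even) = 4/5
If odd transferred: Urn II has 4 odd of 5, so P(odd|odd moved) = 4/5
If even transferred: Urn II has 3 odd of 5, so P(odd|even moved) = 3/5
By total probability: P(odd) = 1/5*4/5 + 4/5*3/5 = 16/25

16/25


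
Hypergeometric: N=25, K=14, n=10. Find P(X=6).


P(X=6) = C(14,6)*C(11,4) / C(25,10)
= 3003*330 / 3268760
= 990990/3268760 = 9009/29716

9009/29716


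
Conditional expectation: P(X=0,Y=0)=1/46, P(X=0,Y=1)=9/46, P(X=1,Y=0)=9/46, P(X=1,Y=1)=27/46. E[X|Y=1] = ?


P(Y=1) = 36/46
E[X|Y=1] = (0*9 + 1*27)/36 = 27/36 = 3/4

3/4


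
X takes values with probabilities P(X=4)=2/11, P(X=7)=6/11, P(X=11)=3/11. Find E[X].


E[X] = sum(x * P(x))
= 4*2/11 + 7*6/11 + 11*3/11
= 83/11

83/11


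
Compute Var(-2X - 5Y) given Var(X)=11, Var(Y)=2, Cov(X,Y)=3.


Var(-2X - 5Y) = (-2)^2*Var(X) + (-5)^2*Var(Y) + 2*(-2)*(-5)*Cov(X,Y)
= 4*11 + 25*2 + 20*3
= 44 + 50 + 60 = 154

154


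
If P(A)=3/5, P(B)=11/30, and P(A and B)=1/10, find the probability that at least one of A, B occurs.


P(A∪B) = P(A) + P(B) - P(A∩B)
= 3/5 + 11/30 - 1/10 = 13/15

13/15


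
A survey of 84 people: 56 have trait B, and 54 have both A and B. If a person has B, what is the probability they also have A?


P(A|B) = P(A∩B)/P(B) = (54/84)/(56/84) = 54/56 = 27/28

27/28


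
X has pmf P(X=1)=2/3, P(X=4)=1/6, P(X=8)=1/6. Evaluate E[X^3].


E[X^3] = sum(x^3 * P(x))
= 1*2/3 + 64*1/6 + 512*1/6
= 290/3

290/3


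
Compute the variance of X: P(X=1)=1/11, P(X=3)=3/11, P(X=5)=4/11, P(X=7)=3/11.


E[X] = 51/11, E[X^2] = 25
Var(X) = E[X^2] - (E[X])^2 = 25 - (51/11)^2 = 424/121

424/121


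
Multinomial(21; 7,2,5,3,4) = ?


21! = 51090942171709440000
Denominator: 7!=5040 * 2!=2 * 5!=120 * 3!=6 * 4!=24
Coefficient = 51090942171709440000 / 174182400 = 293318625600

293318625600


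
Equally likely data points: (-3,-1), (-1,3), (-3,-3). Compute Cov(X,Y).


E[X]=-7/3, E[Y]=-1/3, E[XY]=3
Cov(X,Y) = E[XY] - E[X]E[Y] = 3 + 7/3*-1/3 = 20/9

20/9


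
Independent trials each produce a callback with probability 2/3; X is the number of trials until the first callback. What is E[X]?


For geometric (trials until first success), E[X] = 1/p = 1/(2/3) = 3/2

3/2


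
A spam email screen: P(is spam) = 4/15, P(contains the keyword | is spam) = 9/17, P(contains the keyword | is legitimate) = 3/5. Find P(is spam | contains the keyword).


P(A) = P(A|B)P(B) + P(A|B')P(B') = 9/17*4/15 + 3/5*11/15 = 247/425
P(B|A) = P(A|B)P(B)/P(A) = (12/85)/(247/425) = 60/247

60/247


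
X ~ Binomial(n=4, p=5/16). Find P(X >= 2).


P(X>=2) = P(X=2) + P(X=3) + P(X=4)
= 9075/32768 + 1375/16384 + 625/65536
= 24275/65536

24275/65536


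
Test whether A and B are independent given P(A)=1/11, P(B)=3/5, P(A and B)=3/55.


P(A)*P(B) = 1/11*3/5 = 3/55
P(A∩B) = 3/55, which equals P(A)P(B), so independent

Yes, A and B are independent


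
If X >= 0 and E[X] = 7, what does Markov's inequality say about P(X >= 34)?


Markov: P(X >= a) <= E[X]/a
P(X >= 34) <= 7/34

7/34


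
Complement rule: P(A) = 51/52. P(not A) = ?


P(A') = 1 - P(A) = 1 - 51/52 = 1/52

1/52


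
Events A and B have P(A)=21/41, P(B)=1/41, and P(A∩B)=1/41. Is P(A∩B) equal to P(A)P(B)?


P(A)*P(B) = 21/41*1/41 = 21/1681
P(A∩B) = 1/41 != 21/1681, so not independent

No, A and B are not independent


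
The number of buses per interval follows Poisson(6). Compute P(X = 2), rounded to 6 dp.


P(X=2) = e^(-6) * 6^2 / 2!
≈ 0.002478752177 * 36 / 2
≈ 0.044618

0.044618


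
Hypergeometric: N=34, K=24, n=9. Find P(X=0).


P(X=0) = C(24,0)*C(10,9) / C(34,9)
= 1*10 / 52451256
= 10/52451256 = 5/26225628

5/26225628


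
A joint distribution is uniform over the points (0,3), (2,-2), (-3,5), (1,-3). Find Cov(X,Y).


E[X]=0, E[Y]=3/4, E[XY]=-11/2
Cov(X,Y) = E[XY] - E[X]E[Y] = -11/2 - 0*3/4 = -11/2

-11/2


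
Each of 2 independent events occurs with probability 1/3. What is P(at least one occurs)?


P(at least one) = 1 - P(none)
P(none) = (1 - 1/3)^2 = (2/3)^2 = 4/9
P(at least one) = 1 - 4/9 = 5/9

5/9


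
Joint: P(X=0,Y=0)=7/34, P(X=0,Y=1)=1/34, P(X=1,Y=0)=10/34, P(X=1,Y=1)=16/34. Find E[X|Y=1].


P(Y=1) = 17/34
E[X|Y=1] = (0*1 + 1*16)/17 = 16/17

16/17


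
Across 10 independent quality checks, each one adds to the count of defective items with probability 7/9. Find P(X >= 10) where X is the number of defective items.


P(X>=10) = P(X=10)
= 282475249/3486784401
= 282475249/3486784401

282475249/3486784401


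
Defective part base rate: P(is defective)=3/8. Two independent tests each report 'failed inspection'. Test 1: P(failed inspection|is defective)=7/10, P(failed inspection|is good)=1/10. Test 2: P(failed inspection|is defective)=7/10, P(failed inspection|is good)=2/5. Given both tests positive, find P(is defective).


After test 1: P(+) = 7/10*3/8 + 1/10*5/8 = 13/40
P(B|+) = (21/80)/(13/40) = 21/26
After test 2 (use post1 as new prior): P(+) = 7/10*21/26 + 2/5*5/26 = 167/260
P(B|+,+) = (147/260)/(167/260) = 147/167

147/167


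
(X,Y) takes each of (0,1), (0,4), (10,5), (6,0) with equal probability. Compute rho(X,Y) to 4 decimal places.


Cov(X,Y) = 2.5000, Var(X) = 18.0000, Var(Y) = 4.2500
rho = Cov/(sqrt(VarX)*sqrt(VarY)) = 0.2858

0.2858


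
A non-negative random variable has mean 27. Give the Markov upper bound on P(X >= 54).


Markov: P(X >= a) <= E[X]/a
P(X >= 54) <= 27/54 = 1/2

1/2


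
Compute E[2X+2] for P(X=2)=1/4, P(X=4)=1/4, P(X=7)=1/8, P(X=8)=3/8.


E[2X+2] = sum(g(x)*P(x))
= 6*1/4 + 10*1/4 + 16*1/8 + 18*3/8
= 51/4

51/4


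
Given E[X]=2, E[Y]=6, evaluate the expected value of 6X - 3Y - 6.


E[6X - 3Y - 6] = 6*E[X] - 3*E[Y] - 6
= (6)*(2) + (-3)*(6) + (-6)
= 12 - 18 - 6 = -12

-12


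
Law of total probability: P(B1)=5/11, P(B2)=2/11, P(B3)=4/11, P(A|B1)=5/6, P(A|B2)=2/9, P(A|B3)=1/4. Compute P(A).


P(A) = P(A|B1)P(B1) + P(A|B2)P(B2) + P(A|B3)P(B3)
= 5/6*5/11 + 2/9*2/11 + 1/4*4/11
= 25/66 + 4/99 + 1/11 = 101/198

101/198


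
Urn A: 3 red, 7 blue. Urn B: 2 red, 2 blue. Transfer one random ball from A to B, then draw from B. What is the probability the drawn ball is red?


P(transfer red) = 3/10; P(transfer blue) = 7/10
If red transferred: Urn II has 3 red of 5, so P(red|red moved) = 3/5
If blue transferred: Urn II has 2 red of 5, so P(red|blue moved) = 2/5
By total probability: P(red) = 3/10*3/5 + 7/10*2/5 = 23/50

23/50


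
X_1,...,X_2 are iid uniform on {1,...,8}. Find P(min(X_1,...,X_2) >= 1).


P(min >= 1) = P(all X_i >= 1) = (P(X_1 >= 1))^2
= (8/8)^2 = 1^2 = 1

1


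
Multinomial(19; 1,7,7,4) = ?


19! = 121645100408832000
Denominator: 1!=1 * 7!=5040 * 7!=5040 * 4!=24
Coefficient = 121645100408832000 / 609638400 = 199536480

199536480


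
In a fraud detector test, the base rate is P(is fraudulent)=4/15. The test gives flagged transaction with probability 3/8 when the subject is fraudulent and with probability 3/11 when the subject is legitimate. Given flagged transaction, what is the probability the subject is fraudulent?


P(A) = P(A|B)P(B) + P(A|B')P(B') = 3/8*4/15 + 3/11*11/15 = 3/10
P(B|A) = P(A|B)P(B)/P(A) = (1/10)/(3/10) = 1/3

1/3


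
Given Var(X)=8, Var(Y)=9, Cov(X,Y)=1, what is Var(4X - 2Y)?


Var(4X - 2Y) = 4^2*Var(X) + (-2)^2*Var(Y) + 2*4*(-2)*Cov(X,Y)
= 16*8 + 4*9 - 16*1
= 128 + 36 - 16 = 148

148


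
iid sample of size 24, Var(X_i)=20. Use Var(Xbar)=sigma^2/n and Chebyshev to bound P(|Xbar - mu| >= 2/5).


Var(Xbar) = Var(X)/n = 20/24
Chebyshev: P(|Xbar-mu| >= 2/5) <= Var(Xbar)/(2/5)^2 = (5/6)/(4/25) = 125/24
Bound exceeds 1, so trivial bound: 1

1


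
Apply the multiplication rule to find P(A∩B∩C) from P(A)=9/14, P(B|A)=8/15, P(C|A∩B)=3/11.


P(A∩B∩C) = P(A) * P(B|A) * P(C|A∩B)
= 9/14 * 8/15 * 3/11
= 12/35 * 3/11 = 36/385

36/385


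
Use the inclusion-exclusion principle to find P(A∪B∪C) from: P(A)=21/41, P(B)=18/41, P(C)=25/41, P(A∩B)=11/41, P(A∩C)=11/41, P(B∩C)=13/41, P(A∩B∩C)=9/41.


P(A∪B∪C) = P(A)+P(B)+P(C) - P(AB)-P(AC)-P(BC) + P(ABC)
= 21/41+18/41+25/41 - 11/41-11/41-13/41 + 9/41
= 38/41

38/41


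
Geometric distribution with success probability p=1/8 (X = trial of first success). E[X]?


For geometric (trials until first success), E[X] = 1/p = 1/(1/8) = 8

8


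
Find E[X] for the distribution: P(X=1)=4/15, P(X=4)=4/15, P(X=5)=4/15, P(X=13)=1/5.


E[X] = sum(x * P(x))
= 1*4/15 + 4*4/15 + 5*4/15 + 13*1/5
= 79/15

79/15


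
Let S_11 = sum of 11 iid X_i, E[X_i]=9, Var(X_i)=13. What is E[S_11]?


E[S_n] = n*E[X_1] = 11*9 = 99

99


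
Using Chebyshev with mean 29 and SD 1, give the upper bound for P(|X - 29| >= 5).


k = 5/1 = 5
Chebyshev: P(|X-mu| >= k*sigma) <= 1/k^2 = 1/5^2 = 1/25

1/25


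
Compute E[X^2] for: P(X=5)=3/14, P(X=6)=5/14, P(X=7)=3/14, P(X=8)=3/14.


E[X^2] = sum(x^2 * P(x))
= 25*3/14 + 36*5/14 + 49*3/14 + 64*3/14
= 297/7

297/7


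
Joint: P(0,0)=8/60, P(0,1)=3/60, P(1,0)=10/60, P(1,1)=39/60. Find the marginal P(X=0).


P(X=0) = P(0,0)+P(0,1) = 8/60 + 3/60 = 11/60

11/60


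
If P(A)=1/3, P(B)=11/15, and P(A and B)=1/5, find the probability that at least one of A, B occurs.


P(A∪B) = P(A) + P(B) - P(A∩B)
= 1/3 + 11/15 - 1/5 = 13/15

13/15


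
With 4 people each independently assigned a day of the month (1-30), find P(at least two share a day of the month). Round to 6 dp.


P(all different) = prod((30-i)/30 for i=0..3) = 0.812000
P(at least one match) = 1 - 0.812000 = 0.188000

0.188000


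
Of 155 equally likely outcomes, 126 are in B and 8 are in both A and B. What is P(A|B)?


P(A|B) = P(A∩B)/P(B) = (8/155)/(126/155) = 8/126 = 4/63

4/63


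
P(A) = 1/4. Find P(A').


P(A') = 1 - P(A) = 1 - 1/4 = 3/4

3/4


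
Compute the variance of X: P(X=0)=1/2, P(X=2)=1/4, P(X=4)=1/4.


E[X] = 3/2, E[X^2] = 5
Var(X) = E[X^2] - (E[X])^2 = 5 - (3/2)^2 = 11/4

11/4


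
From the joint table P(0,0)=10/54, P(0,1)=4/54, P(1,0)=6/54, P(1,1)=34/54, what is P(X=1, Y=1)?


Read from table: P(X=1, Y=1) = 34/54 = 17/27

17/27


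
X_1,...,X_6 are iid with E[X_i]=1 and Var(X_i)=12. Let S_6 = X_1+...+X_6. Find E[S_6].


E[S_n] = n*E[X_1] = 6*1 = 6

6


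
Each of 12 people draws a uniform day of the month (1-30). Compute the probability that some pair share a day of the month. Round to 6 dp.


P(all different) = prod((30-i)/30 for i=0..11) = 0.077959
P(at least one match) = 1 - 0.077959 = 0.922041

0.922041


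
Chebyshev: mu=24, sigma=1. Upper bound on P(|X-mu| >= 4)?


k = 4/1 = 4
Chebyshev: P(|X-mu| >= k*sigma) <= 1/k^2 = 1/4^2 = 1/16

1/16


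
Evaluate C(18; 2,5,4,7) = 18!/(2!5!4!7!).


18! = 6402373705728000
Denominator: 2!=2 * 5!=120 * 4!=24 * 7!=5040
Coefficient = 6402373705728000 / 29030400 = 220540320

220540320


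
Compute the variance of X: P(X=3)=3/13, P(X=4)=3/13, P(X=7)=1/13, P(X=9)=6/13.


E[X] = 82/13, E[X^2] = 610/13
Var(X) = E[X^2] - (E[X])^2 = 610/13 - (82/13)^2 = 1206/169

1206/169


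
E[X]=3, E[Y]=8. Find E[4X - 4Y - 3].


E[4X - 4Y - 3] = 4*E[X] - 4*E[Y] - 3
= (4)*(3) + (-4)*(8) + (-3)
= 12 - 32 - 3 = -23

-23


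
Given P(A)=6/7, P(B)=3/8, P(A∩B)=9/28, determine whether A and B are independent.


P(A)*P(B) = 6/7*3/8 = 9/28
P(A∩B) = 9/28, which equals P(A)P(B), so independent

Yes, A and B are independent


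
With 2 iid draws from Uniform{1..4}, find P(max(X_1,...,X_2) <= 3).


P(max <= 3) = P(all X_i <= 3) = (P(X_1 <= 3))^2
= (3/4)^2 = 9/16

9/16


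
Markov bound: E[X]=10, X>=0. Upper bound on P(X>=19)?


Markov: P(X >= a) <= E[X]/a
P(X >= 19) <= 10/19

10/19


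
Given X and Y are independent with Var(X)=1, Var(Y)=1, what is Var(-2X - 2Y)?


Independence => Cov(X,Y)=0
Var(-2X - 2Y) = (-2)^2*Var(X) + (-2)^2*Var(Y)
= 4*1 + 4*1 = 8

8


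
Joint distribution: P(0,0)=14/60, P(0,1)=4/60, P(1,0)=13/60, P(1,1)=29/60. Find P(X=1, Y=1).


Read from table: P(X=1, Y=1) = 29/60

29/60


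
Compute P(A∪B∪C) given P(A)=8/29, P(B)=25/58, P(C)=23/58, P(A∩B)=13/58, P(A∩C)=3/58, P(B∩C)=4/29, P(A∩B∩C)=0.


P(A∪B∪C) = P(A)+P(B)+P(C) - P(AB)-P(AC)-P(BC) + P(ABC)
= 8/29+25/58+23/58 - 13/58-3/58-4/29 + 0
= 20/29

20/29


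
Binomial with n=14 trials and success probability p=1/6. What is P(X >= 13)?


P(X>=13) = P(X=13) + P(X=14)
= 35/39182082048 + 1/78364164096
= 71/78364164096

71/78364164096


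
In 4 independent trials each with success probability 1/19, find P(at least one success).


P(at least one) = 1 - P(none)
P(none) = (1 - 1/19)^4 = (18/19)^4 = 104976/130321
P(at least one) = 1 - 104976/130321 = 25345/130321

25345/130321


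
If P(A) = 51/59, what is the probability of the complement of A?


P(A') = 1 - P(A) = 1 - 51/59 = 8/59

8/59


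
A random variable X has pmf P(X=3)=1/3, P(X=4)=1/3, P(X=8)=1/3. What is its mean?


E[X] = sum(x * P(x))
= 3*1/3 + 4*1/3 + 8*1/3
= 5

5


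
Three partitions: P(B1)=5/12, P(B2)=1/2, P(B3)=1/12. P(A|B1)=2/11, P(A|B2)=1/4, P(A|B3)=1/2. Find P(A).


P(A) = P(A|B1)P(B1) + P(A|B2)P(B2) + P(A|B3)P(B3)
= 2/11*5/12 + 1/4*1/2 + 1/2*1/12
= 5/66 + 1/8 + 1/24 = 8/33

8/33


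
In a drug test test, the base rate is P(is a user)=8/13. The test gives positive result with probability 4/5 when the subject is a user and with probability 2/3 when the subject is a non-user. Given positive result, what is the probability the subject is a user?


P(A) = P(A|B)P(B) + P(A|B')P(B') = 4/5*8/13 + 2/3*5/13 = 146/195
P(B|A) = P(A|B)P(B)/P(A) = (32/65)/(146/195) = 48/73

48/73


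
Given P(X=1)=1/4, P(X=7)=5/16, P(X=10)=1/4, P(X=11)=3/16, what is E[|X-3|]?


E[|X-3|] = sum(g(x)*P(x))
= 2*1/4 + 4*5/16 + 7*1/4 + 8*3/16
= 5

5


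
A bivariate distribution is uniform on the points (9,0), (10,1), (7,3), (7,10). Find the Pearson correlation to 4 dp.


Cov(X,Y) = -3.6250, Var(X) = 1.6875, Var(Y) = 15.2500
rho = Cov/(sqrt(VarX)*sqrt(VarY)) = -0.7146

-0.7146


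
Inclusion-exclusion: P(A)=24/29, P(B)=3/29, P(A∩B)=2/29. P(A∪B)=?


P(A∪B) = P(A) + P(B) - P(A∩B)
= 24/29 + 3/29 - 2/29 = 25/29

25/29


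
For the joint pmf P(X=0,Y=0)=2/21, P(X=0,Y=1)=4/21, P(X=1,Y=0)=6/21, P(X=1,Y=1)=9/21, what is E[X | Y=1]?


P(Y=1) = 13/21
E[X|Y=1] = (0*4 + 1*9)/13 = 9/13

9/13


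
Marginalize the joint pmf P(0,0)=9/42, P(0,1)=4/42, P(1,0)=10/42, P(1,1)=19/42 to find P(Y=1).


P(Y=1) = P(0,1)+P(1,1) = 4/42 + 19/42 = 23/42

23/42


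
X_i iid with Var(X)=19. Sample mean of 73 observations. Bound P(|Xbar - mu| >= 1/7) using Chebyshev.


Var(Xbar) = Var(X)/n = 19/73
Chebyshev: P(|Xbar-mu| >= 1/7) <= Var(Xbar)/(1/7)^2 = (19/73)/(1/49) = 931/73
Bound exceeds 1, so trivial bound: 1

1


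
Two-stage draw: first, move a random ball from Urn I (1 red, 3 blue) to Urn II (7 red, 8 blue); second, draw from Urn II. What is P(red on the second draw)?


P(transfer red) = 1/4; P(transfer blue) = 3/4
If red transferred: Urn II has 8 red of 16, so P(red|red moved) = 1/2
If blue transferred: Urn II has 7 red of 16, so P(red|blue moved) = 7/16
By total probability: P(red) = 1/4*1/2 + 3/4*7/16 = 29/64

29/64


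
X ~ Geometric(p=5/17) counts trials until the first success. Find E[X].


For geometric (trials until first success), E[X] = 1/p = 1/(5/17) = 17/5

17/5


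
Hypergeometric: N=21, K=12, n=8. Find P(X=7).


P(X=7) = C(12,7)*C(9,1) / C(21,8)
= 792*9 / 203490
= 7128/203490 = 396/11305

396/11305


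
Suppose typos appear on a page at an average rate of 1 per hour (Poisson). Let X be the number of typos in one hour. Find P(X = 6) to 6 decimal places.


P(X=6) = e^(-1) * 1^6 / 6!
≈ 0.3678794412 * 1 / 720
≈ 0.000511

0.000511


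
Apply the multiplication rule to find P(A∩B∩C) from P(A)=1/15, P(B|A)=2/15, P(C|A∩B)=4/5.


P(A∩B∩C) = P(A) * P(B|A) * P(C|A∩B)
= 1/15 * 2/15 * 4/5
= 2/225 * 4/5 = 8/1125

8/1125


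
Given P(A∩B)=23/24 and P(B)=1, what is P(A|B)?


P(A|B) = P(A∩B)/P(B) = (23/24)/(24/24) = 23/24

23/24


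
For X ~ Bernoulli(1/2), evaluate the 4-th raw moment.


For Bernoulli: X in {0,1}
E[X^4] = 0^4*(1-1/2) + 1^4*1/2 = 1/2

1/2


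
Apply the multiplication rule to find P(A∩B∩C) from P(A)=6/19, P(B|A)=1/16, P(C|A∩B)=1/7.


P(A∩B∩C) = P(A) * P(B|A) * P(C|A∩B)
= 6/19 * 1/16 * 1/7
= 3/152 * 1/7 = 3/1064

3/1064


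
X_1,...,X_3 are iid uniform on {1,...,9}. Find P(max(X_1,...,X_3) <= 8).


P(max <= 8) = P(all X_i <= 8) = (P(X_1 <= 8))^3
= (8/9)^3 = 512/729

512/729


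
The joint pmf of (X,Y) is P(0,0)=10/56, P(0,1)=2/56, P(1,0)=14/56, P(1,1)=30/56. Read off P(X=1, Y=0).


Read from table: P(X=1, Y=0) = 14/56 = 1/4

1/4


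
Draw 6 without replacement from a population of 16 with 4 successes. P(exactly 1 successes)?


P(X=1) = C(4,1)*C(12,5) / C(16,6)
= 4*792 / 8008
= 3168/8008 = 36/91

36/91


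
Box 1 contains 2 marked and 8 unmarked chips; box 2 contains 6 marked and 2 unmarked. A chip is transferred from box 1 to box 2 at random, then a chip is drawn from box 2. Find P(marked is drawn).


P(transfer marked) = 2/10 = 1/5; P(transfer unmarked) = 4/5
If marked transferred: Urn II has 7 marked of 9, so P(marked|marked moved) = 7/9
If unmarked transferred: Urn II has 6 marked of 9, so P(marked|unmarked moved) = 2/3
By total probability: P(marked) = 1/5*7/9 + 4/5*2/3 = 31/45

31/45


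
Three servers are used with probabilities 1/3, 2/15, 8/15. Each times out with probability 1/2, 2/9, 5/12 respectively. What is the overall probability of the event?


P(A) = P(A|B1)P(B1) + P(A|B2)P(B2) + P(A|B3)P(B3)
= 1/2*1/3 + 2/9*2/15 + 5/12*8/15
= 1/6 + 4/135 + 2/9 = 113/270

113/270


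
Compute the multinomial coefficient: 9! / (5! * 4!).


9! = 362880
Denominator: 5!=120 * 4!=24
Coefficient = 362880 / 2880 = 126

126


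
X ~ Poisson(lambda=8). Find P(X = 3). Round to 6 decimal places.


P(X=3) = e^(-8) * 8^3 / 3!
≈ 0.0003354626279 * 512 / 6
≈ 0.028626

0.028626


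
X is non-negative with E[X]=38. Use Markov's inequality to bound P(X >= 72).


Markov: P(X >= a) <= E[X]/a
P(X >= 72) <= 38/72 = 19/36

19/36


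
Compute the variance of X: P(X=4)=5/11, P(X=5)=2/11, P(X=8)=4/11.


E[X] = 62/11, E[X^2] = 386/11
Var(X) = E[X^2] - (E[X])^2 = 386/11 - (62/11)^2 = 402/121

402/121


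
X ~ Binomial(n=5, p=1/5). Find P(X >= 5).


P(X>=5) = P(X=5)
= 1/3125
= 1/3125

1/3125


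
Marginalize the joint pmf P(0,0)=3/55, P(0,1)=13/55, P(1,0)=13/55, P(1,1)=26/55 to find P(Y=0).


P(Y=0) = P(0,0)+P(1,0) = 3/55 + 13/55 = 16/55

16/55


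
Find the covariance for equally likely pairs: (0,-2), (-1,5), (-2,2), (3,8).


E[X]=0, E[Y]=13/4, E[XY]=15/4
Cov(X,Y) = E[XY] - E[X]E[Y] = 15/4 - 0*13/4 = 15/4

15/4


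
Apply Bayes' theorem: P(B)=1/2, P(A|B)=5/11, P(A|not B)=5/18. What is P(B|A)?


P(A) = P(A|B)P(B) + P(A|B')P(B') = 5/11*1/2 + 5/18*1/2 = 145/396
P(B|A) = P(A|B)P(B)/P(A) = (5/22)/(145/396) = 18/29

18/29


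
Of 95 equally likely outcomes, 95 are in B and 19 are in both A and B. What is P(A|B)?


P(A|B) = P(A∩B)/P(B) = (19/95)/(95/95) = 19/95 = 1/5

1/5


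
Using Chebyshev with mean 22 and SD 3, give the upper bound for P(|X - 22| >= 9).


k = 9/3 = 3
Chebyshev: P(|X-mu| >= k*sigma) <= 1/k^2 = 1/3^2 = 1/9

1/9


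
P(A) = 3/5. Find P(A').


P(A') = 1 - P(A) = 1 - 3/5 = 2/5

2/5


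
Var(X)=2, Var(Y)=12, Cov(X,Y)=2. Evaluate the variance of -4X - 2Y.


Var(-4X - 2Y) = (-4)^2*Var(X) + (-2)^2*Var(Y) + 2*(-4)*(-2)*Cov(X,Y)
= 16*2 + 4*12 + 16*2
= 32 + 48 + 32 = 112

112


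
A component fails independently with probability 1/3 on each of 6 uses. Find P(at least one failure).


P(at least one) = 1 - P(none)
P(none) = (1 - 1/3)^6 = (2/3)^6 = 64/729
P(at least one) = 1 - 64/729 = 665/729

665/729


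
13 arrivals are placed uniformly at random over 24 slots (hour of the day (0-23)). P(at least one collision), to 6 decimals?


P(all different) = prod((24-i)/24 for i=0..12) = 0.017734
P(at least one match) = 1 - 0.017734 = 0.982266

0.982266


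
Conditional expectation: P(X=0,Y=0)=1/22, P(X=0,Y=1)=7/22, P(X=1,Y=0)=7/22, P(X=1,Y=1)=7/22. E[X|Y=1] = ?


P(Y=1) = 14/22
E[X|Y=1] = (0*7 + 1*7)/14 = 7/14 = 1/2

1/2


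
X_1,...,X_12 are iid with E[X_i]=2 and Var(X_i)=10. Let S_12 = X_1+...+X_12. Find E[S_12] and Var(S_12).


E[S_n] = n*mu = 12*2 = 24
Var(S_n) = n*sigma^2 = 12*10 = 120

E[S_12]=24, Var(S_12)=120


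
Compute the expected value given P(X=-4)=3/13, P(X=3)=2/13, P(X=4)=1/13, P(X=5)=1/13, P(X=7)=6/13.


E[X] = sum(x * P(x))
= -4*3/13 + 3*2/13 + 4*1/13 + 5*1/13 + 7*6/13
= 45/13

45/13


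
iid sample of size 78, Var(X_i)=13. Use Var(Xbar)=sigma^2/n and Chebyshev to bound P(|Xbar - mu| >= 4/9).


Var(Xbar) = Var(X)/n = 13/78
Chebyshev: P(|Xbar-mu| >= 4/9) <= Var(Xbar)/(4/9)^2 = (1/6)/(16/81) = 27/32

27/32


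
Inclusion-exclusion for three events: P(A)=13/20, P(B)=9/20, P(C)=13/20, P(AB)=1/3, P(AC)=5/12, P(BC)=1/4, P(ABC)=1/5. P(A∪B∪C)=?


P(A∪B∪C) = P(A)+P(B)+P(C) - P(AB)-P(AC)-P(BC) + P(ABC)
= 13/20+9/20+13/20 - 1/3-5/12-1/4 + 1/5
= 19/20

19/20


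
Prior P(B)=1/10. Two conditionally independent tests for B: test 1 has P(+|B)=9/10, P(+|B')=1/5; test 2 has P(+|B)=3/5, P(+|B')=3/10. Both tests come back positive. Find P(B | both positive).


After test 1: P(+) = 9/10*1/10 + 1/5*9/10 = 27/100
P(B|+) = (9/100)/(27/100) = 1/3
After test 2 (use post1 as new prior): P(+) = 3/5*1/3 + 3/10*2/3 = 2/5
P(B|+,+) = (1/5)/(2/5) = 1/2

1/2


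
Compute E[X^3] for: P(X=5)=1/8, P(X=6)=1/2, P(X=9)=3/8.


E[X^3] = sum(x^3 * P(x))
= 125*1/8 + 216*1/2 + 729*3/8
= 397

397


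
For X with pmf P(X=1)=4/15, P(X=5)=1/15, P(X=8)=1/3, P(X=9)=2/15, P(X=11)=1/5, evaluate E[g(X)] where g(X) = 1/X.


E[1/X] = sum(g(x)*P(x))
= 1*4/15 + 1/5*1/15 + 1/8*1/3 + 1/9*2/15 + 1/11*1/5
= 21067/59400

21067/59400


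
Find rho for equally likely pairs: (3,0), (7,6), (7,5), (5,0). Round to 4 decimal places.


Cov(X,Y) = 4.1250, Var(X) = 2.7500, Var(Y) = 7.6875
rho = Cov/(sqrt(VarX)*sqrt(VarY)) = 0.8971

0.8971


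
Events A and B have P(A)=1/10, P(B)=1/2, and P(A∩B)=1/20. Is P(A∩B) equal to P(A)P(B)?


P(A)*P(B) = 1/10*1/2 = 1/20
P(A∩B) = 1/20, which equals P(A)P(B), so independent

Yes, A and B are independent


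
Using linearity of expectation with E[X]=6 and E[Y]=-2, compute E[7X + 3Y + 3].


E[7X + 3Y + 3] = 7*E[X] + 3*E[Y] + 3
= (7)*(6) + (3)*(-2) + (3)
= 42 - 6 + 3 = 39

39


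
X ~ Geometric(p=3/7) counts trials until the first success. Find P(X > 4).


P(X > 4) = P(first 4 trials all fail) = (1-p)^4 = (4/7)^4 = 256/2401

256/2401


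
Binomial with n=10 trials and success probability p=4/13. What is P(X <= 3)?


P(X<=3) = P(X=0) + P(X=1) + P(X=2) + P(X=3)
= 3486784401/137858491849 + 15496819560/137858491849 + 30993639120/137858491849 + 36733201920/137858491849
= 86710445001/137858491849

86710445001/137858491849


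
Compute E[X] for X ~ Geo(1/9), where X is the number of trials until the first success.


For geometric (trials until first success), E[X] = 1/p = 1/(1/9) = 9

9


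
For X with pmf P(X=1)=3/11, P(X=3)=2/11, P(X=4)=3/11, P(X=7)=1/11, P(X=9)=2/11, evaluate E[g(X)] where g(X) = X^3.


E[X^3] = sum(g(x)*P(x))
= 1*3/11 + 27*2/11 + 64*3/11 + 343*1/11 + 729*2/11
= 2050/11

2050/11


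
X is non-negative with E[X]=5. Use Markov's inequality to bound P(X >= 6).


Markov: P(X >= a) <= E[X]/a
P(X >= 6) <= 5/6

5/6


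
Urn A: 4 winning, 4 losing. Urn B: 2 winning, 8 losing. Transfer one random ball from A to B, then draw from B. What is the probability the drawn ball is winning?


P(transfer winning) = 4/8 = 1/2; P(transfer losing) = 1/2
If winning transferred: Urn II has 3 winning of 11, so P(winning|winning moved) = 3/11
If losing transferred: Urn II has 2 winning of 11, so P(winning|losing moved) = 2/11
By total probability: P(winning) = 1/2*3/11 + 1/2*2/11 = 5/22

5/22


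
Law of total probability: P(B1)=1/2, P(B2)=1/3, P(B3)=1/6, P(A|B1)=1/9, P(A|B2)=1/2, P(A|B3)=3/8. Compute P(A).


P(A) = P(A|B1)P(B1) + P(A|B2)P(B2) + P(A|B3)P(B3)
= 1/9*1/2 + 1/2*1/3 + 3/8*1/6
= 1/18 + 1/6 + 1/16 = 41/144

41/144


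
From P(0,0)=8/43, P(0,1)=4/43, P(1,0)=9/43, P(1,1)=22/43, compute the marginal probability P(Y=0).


P(Y=0) = P(0,0)+P(1,0) = 8/43 + 9/43 = 17/43

17/43


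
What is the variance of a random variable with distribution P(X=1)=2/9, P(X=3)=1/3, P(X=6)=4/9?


E[X] = 35/9, E[X^2] = 173/9
Var(X) = E[X^2] - (E[X])^2 = 173/9 - (35/9)^2 = 332/81

332/81


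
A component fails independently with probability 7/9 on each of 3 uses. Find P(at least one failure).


P(at least one) = 1 - P(none)
P(none) = (1 - 7/9)^3 = (2/9)^3 = 8/729
P(at least one) = 1 - 8/729 = 721/729

721/729


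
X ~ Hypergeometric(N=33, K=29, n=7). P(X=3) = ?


P(X=3) = C(29,3)*C(4,4) / C(33,7)
= 3654*1 / 4272048
= 3654/4272048 = 7/8184

7/8184


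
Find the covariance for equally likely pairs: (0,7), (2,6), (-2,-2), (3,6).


E[X]=3/4, E[Y]=17/4, E[XY]=17/2
Cov(X,Y) = E[XY] - E[X]E[Y] = 17/2 - 3/4*17/4 = 85/16

85/16


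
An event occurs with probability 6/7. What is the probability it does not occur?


P(A') = 1 - P(A) = 1 - 6/7 = 1/7

1/7


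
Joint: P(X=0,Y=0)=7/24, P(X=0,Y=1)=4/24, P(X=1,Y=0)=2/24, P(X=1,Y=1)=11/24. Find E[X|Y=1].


P(Y=1) = 15/24
E[X|Y=1] = (0*4 + 1*11)/15 = 11/15

11/15


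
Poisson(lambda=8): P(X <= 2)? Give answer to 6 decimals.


P(X<=2) = e^(-8)*8^0/0! + e^(-8)*8^1/1! + e^(-8)*8^2/2!
≈ 0.0003354626 + 0.0026837010 + 0.0107348041
= 0.0137539677
≈ 0.013754

0.013754


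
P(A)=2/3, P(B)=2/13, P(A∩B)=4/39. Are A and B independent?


P(A)*P(B) = 2/3*2/13 = 4/39
P(A∩B) = 4/39, which equals P(A)P(B), so independent

Yes, A and B are independent


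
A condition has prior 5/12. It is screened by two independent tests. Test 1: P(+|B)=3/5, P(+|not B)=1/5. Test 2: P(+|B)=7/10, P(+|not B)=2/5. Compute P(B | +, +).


After test 1: P(+) = 3/5*5/12 + 1/5*7/12 = 11/30
P(B|+) = (1/4)/(11/30) = 15/22
After test 2 (use post1 as new prior): P(+) = 7/10*15/22 + 2/5*7/22 = 133/220
P(B|+,+) = (21/44)/(133/220) = 15/19

15/19


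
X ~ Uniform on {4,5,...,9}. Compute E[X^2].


E[X^2] = (1/6) * sum(x^2 for x=4..9)
= 271/6

271/6


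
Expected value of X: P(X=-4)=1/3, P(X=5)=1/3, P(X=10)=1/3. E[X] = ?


E[X] = sum(x * P(x))
= -4*1/3 + 5*1/3 + 10*1/3
= 11/3

11/3


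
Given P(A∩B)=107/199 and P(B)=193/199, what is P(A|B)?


P(A|B) = P(A∩B)/P(B) = (107/199)/(193/199) = 107/193

107/193


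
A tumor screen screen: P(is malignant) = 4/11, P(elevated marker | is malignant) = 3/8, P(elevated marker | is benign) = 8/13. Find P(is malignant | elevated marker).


P(A) = P(A|B)P(B) + P(A|B')P(B') = 3/8*4/11 + 8/13*7/11 = 151/286
P(B|A) = P(A|B)P(B)/P(A) = (3/22)/(151/286) = 39/151

39/151


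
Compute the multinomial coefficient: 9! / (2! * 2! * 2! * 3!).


9! = 362880
Denominator: 2!=2 * 2!=2 * 2!=2 * 3!=6
Coefficient = 362880 / 48 = 7560

7560


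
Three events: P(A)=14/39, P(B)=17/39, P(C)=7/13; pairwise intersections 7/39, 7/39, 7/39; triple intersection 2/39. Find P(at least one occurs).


P(A∪B∪C) = P(A)+P(B)+P(C) - P(AB)-P(AC)-P(BC) + P(ABC)
= 14/39+17/39+7/13 - 7/39-7/39-7/39 + 2/39
= 11/13

11/13


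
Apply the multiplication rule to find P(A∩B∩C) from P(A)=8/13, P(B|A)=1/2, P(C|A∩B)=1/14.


P(A∩B∩C) = P(A) * P(B|A) * P(C|A∩B)
= 8/13 * 1/2 * 1/14
= 4/13 * 1/14 = 2/91

2/91


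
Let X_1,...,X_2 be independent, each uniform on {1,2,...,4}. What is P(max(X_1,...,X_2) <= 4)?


P(max <= 4) = P(all X_i <= 4) = (P(X_1 <= 4))^2
= (4/4)^2 = 1^2 = 1

1


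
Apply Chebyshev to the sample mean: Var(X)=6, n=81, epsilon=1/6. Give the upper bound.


Var(Xbar) = Var(X)/n = 6/81
Chebyshev: P(|Xbar-mu| >= 1/6) <= Var(Xbar)/(1/6)^2 = (2/27)/(1/36) = 8/3
Bound exceeds 1, so trivial bound: 1

1


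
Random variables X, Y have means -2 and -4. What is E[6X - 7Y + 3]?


E[6X - 7Y + 3] = 6*E[X] - 7*E[Y] + 3
= (6)*(-2) + (-7)*(-4) + (3)
= -12 + 28 + 3 = 19

19


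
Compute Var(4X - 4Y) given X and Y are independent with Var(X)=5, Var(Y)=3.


Independence => Cov(X,Y)=0
Var(4X - 4Y) = 4^2*Var(X) + (-4)^2*Var(Y)
= 16*5 + 16*3 = 128

128


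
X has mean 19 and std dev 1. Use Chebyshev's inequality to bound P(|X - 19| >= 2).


k = 2/1 = 2
Chebyshev: P(|X-mu| >= k*sigma) <= 1/k^2 = 1/2^2 = 1/4

1/4


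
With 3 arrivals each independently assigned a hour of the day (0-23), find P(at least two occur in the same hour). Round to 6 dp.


P(all different) = prod((24-i)/24 for i=0..2) = 0.878472
P(at least one match) = 1 - 0.878472 = 0.121528

0.121528


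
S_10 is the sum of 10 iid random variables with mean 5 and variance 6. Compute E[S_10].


E[S_n] = n*E[X_1] = 10*5 = 50

50


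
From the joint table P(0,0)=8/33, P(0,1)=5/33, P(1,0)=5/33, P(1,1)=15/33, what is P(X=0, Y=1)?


Read from table: P(X=0, Y=1) = 5/33

5/33


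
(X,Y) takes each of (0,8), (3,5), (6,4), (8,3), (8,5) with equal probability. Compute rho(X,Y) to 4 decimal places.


Cov(X,Y) = -4.4000, Var(X) = 9.6000, Var(Y) = 2.8000
rho = Cov/(sqrt(VarX)*sqrt(VarY)) = -0.8487

-0.8487


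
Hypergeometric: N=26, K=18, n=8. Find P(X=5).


P(X=5) = C(18,5)*C(8,3) / C(26,8)
= 8568*56 / 1562275
= 479808/1562275

479808/1562275


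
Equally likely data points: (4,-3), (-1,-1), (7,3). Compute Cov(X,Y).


E[X]=10/3, E[Y]=-1/3, E[XY]=10/3
Cov(X,Y) = E[XY] - E[X]E[Y] = 10/3 - 10/3*-1/3 = 40/9

40/9


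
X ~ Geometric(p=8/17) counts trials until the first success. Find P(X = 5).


P(X=5) = (1-p)^4 * p = (9/17)^4 * 8/17
= 6561/83521 * 8/17 = 52488/1419857

52488/1419857


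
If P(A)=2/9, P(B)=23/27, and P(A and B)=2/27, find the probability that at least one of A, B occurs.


P(A∪B) = P(A) + P(B) - P(A∩B)
= 2/9 + 23/27 - 2/27 = 1

1


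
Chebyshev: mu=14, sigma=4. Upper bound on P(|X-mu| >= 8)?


k = 8/4 = 2
Chebyshev: P(|X-mu| >= k*sigma) <= 1/k^2 = 1/2^2 = 1/4

1/4


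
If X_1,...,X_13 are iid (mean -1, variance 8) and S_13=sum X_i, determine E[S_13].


E[S_n] = n*E[X_1] = 13*-1 = -13

-13


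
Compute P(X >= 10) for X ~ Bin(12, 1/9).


P(X>=10) = P(X=10) + P(X=11) + P(X=12)
= 1408/94143178827 + 32/94143178827 + 1/282429536481
= 4321/282429536481

4321/282429536481


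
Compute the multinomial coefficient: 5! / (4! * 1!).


5! = 120
Denominator: 4!=24 * 1!=1
Coefficient = 120 / 24 = 5

5


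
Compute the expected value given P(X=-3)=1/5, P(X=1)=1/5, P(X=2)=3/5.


E[X] = sum(x * P(x))
= -3*1/5 + 1*1/5 + 2*3/5
= 4/5

4/5


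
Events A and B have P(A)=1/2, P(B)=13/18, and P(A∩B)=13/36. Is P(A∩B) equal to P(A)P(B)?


P(A)*P(B) = 1/2*13/18 = 13/36
P(A∩B) = 13/36, which equals P(A)P(B), so independent

Yes, A and B are independent


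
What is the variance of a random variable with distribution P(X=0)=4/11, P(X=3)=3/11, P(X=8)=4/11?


E[X] = 41/11, E[X^2] = 283/11
Var(X) = E[X^2] - (E[X])^2 = 283/11 - (41/11)^2 = 1432/121

1432/121


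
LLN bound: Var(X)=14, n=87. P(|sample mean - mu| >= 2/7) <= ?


Var(Xbar) = Var(X)/n = 14/87
Chebyshev: P(|Xbar-mu| >= 2/7) <= Var(Xbar)/(2/7)^2 = (14/87)/(4/49) = 343/174
Bound exceeds 1, so trivial bound: 1

1


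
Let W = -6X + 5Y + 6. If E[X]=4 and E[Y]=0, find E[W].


E[-6X + 5Y + 6] = -6*E[X] + 5*E[Y] + 6
= (-6)*(4) + (5)*(0) + (6)
= -24 + 0 + 6 = -18

-18


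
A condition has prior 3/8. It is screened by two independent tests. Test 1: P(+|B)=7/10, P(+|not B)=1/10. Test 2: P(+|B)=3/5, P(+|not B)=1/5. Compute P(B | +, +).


After test 1: P(+) = 7/10*3/8 + 1/10*5/8 = 13/40
P(B|+) = (21/80)/(13/40) = 21/26
After test 2 (use post1 as new prior): P(+) = 3/5*21/26 + 1/5*5/26 = 34/65
P(B|+,+) = (63/130)/(34/65) = 63/68

63/68


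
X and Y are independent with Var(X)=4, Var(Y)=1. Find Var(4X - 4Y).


Independence => Cov(X,Y)=0
Var(4X - 4Y) = 4^2*Var(X) + (-4)^2*Var(Y)
= 16*4 + 16*1 = 80

80


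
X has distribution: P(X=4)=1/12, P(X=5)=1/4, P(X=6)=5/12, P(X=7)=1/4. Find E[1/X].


E[1/X] = sum(g(x)*P(x))
= 1/4*1/12 + 1/5*1/4 + 1/6*5/12 + 1/7*1/4
= 887/5040

887/5040


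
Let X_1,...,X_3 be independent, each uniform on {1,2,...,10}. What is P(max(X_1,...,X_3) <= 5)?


P(max <= 5) = P(all X_i <= 5) = (P(X_1 <= 5))^3
= (5/10)^3 = (1/2)^3 = 1/8

1/8


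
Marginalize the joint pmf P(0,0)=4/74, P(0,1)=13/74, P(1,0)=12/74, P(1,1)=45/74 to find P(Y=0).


P(Y=0) = P(0,0)+P(1,0) = 4/74 + 12/74 = 16/74 = 8/37

8/37


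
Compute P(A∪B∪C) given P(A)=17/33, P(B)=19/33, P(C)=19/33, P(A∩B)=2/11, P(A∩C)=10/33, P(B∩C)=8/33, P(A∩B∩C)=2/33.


P(A∪B∪C) = P(A)+P(B)+P(C) - P(AB)-P(AC)-P(BC) + P(ABC)
= 17/33+19/33+19/33 - 2/11-10/33-8/33 + 2/33
= 1

1


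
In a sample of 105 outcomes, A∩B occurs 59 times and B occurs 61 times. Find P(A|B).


P(A|B) = P(A∩B)/P(B) = (59/105)/(61/105) = 59/61

59/61


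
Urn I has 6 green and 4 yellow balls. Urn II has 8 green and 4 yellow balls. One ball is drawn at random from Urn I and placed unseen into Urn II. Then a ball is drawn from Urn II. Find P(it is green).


P(transfer green) = 6/10 = 3/5; P(transfer yellow) = 2/5
If green transferred: Urn II has 9 green of 13, so P(green|green moved) = 9/13
If yellow transferred: Urn II has 8 green of 13, so P(green|yellow moved) = 8/13
By total probability: P(green) = 3/5*9/13 + 2/5*8/13 = 43/65

43/65


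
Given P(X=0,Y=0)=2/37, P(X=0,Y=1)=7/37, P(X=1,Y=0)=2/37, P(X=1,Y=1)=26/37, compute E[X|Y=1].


P(Y=1) = 33/37
E[X|Y=1] = (0*7 + 1*26)/33 = 26/33

26/33


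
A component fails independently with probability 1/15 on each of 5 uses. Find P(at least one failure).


P(at least one) = 1 - P(none)
P(none) = (1 - 1/15)^5 = (14/15)^5 = 537824/759375
P(at least one) = 1 - 537824/759375 = 221551/759375

221551/759375


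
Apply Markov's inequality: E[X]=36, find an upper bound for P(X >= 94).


Markov: P(X >= a) <= E[X]/a
P(X >= 94) <= 36/94 = 18/47

18/47


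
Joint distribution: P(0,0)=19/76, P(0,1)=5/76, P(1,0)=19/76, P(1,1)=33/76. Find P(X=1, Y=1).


Read from table: P(X=1, Y=1) = 33/76

33/76


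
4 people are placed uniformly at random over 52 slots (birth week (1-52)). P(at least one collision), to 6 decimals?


P(all different) = prod((52-i)/52 for i=0..3) = 0.888641
P(at least one match) = 1 - 0.888641 = 0.111359

0.111359


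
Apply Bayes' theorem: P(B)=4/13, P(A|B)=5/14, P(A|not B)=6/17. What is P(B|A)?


P(A) = P(A|B)P(B) + P(A|B')P(B') = 5/14*4/13 + 6/17*9/13 = 548/1547
P(B|A) = P(A|B)P(B)/P(A) = (10/91)/(548/1547) = 85/274

85/274


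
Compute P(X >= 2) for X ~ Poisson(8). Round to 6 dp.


P(X>=2) = 1 - P(X<=1) = 1 - (e^(-8)*8^0/0! + e^(-8)*8^1/1!)
≈ 1 - (0.0003354626 + 0.0026837010)
= 1 - 0.0030191636 = 0.9969808364
≈ 0.996981

0.996981


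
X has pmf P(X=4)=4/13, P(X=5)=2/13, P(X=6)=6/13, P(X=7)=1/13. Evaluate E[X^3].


E[X^3] = sum(x^3 * P(x))
= 64*4/13 + 125*2/13 + 216*6/13 + 343*1/13
= 165

165


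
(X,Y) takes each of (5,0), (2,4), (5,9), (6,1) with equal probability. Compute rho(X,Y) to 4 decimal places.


Cov(X,Y) = -1.0000, Var(X) = 2.2500, Var(Y) = 12.2500
rho = Cov/(sqrt(VarX)*sqrt(VarY)) = -0.1905

-0.1905


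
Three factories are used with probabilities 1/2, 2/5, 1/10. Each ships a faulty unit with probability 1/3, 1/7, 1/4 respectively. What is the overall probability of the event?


P(A) = P(A|B1)P(B1) + P(A|B2)P(B2) + P(A|B3)P(B3)
= 1/3*1/2 + 1/7*2/5 + 1/4*1/10
= 1/6 + 2/35 + 1/40 = 209/840

209/840


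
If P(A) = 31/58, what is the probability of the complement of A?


P(A') = 1 - P(A) = 1 - 31/58 = 27/58

27/58


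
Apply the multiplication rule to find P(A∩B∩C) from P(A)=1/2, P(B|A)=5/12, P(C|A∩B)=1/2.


P(A∩B∩C) = P(A) * P(B|A) * P(C|A∩B)
= 1/2 * 5/12 * 1/2
= 5/24 * 1/2 = 5/48

5/48


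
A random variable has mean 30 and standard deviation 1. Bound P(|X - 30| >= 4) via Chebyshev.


k = 4/1 = 4
Chebyshev: P(|X-mu| >= k*sigma) <= 1/k^2 = 1/4^2 = 1/16

1/16


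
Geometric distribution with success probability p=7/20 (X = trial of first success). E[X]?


For geometric (trials until first success), E[X] = 1/p = 1/(7/20) = 20/7

20/7


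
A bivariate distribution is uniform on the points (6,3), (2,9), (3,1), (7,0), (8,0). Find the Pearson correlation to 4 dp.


Cov(X,Y) = -5.7200, Var(X) = 5.3600, Var(Y) = 11.4400
rho = Cov/(sqrt(VarX)*sqrt(VarY)) = -0.7305

-0.7305


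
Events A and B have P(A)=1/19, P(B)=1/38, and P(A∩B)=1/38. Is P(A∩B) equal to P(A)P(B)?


P(A)*P(B) = 1/19*1/38 = 1/722
P(A∩B) = 1/38 != 1/722, so not independent

No, A and B are not independent


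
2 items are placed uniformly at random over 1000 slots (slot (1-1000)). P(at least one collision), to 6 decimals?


P(all different) = prod((1000-i)/1000 for i=0..1) = 0.999000
P(at least one match) = 1 - 0.999000 = 0.001000

0.001000


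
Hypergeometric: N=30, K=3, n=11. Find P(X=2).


P(X=2) = C(3,2)*C(27,9) / C(30,11)
= 3*4686825 / 54627300
= 14060475/54627300 = 209/812

209/812


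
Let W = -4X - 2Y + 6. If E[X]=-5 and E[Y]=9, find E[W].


E[-4X - 2Y + 6] = -4*E[X] - 2*E[Y] + 6
= (-4)*(-5) + (-2)*(9) + (6)
= 20 - 18 + 6 = 8

8


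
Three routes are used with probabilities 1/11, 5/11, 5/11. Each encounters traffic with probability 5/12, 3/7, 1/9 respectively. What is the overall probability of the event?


P(A) = P(A|B1)P(B1) + P(A|B2)P(B2) + P(A|B3)P(B3)
= 5/12*1/11 + 3/7*5/11 + 1/9*5/11
= 5/132 + 15/77 + 5/99 = 785/2772

785/2772


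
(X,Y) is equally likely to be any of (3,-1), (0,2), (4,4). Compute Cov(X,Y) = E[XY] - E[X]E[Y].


E[X]=7/3, E[Y]=5/3, E[XY]=13/3
Cov(X,Y) = E[XY] - E[X]E[Y] = 13/3 - 7/3*5/3 = 4/9

4/9


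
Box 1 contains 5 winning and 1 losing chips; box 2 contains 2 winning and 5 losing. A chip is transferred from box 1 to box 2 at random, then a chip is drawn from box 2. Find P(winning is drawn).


P(transfer winning) = 5/6; P(transfer losing) = 1/6
If winning transferred: Urn II has 3 winning of 8, so P(winning|winning moved) = 3/8
If losing transferred: Urn II has 2 winning of 8, so P(winning|losing moved) = 1/4
By total probability: P(winning) = 5/6*3/8 + 1/6*1/4 = 17/48

17/48
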